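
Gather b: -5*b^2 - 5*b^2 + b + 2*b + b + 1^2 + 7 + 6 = -10*b^2 + 4*b + 14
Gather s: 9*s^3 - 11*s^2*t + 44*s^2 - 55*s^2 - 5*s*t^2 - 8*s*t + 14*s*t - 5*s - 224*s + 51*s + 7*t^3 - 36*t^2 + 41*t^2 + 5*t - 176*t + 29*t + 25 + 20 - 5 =9*s^3 + s^2*(-11*t - 11) + s*(-5*t^2 + 6*t - 178) + 7*t^3 + 5*t^2 - 142*t + 40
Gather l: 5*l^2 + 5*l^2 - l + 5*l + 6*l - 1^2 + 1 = 10*l^2 + 10*l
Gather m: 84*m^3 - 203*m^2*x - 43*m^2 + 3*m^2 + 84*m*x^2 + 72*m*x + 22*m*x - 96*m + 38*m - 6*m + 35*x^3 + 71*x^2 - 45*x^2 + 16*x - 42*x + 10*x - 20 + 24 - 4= 84*m^3 + m^2*(-203*x - 40) + m*(84*x^2 + 94*x - 64) + 35*x^3 + 26*x^2 - 16*x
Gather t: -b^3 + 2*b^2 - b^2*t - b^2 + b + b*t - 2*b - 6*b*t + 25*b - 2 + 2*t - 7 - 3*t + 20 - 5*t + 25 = -b^3 + b^2 + 24*b + t*(-b^2 - 5*b - 6) + 36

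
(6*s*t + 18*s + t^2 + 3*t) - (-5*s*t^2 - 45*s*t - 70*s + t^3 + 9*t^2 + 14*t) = 5*s*t^2 + 51*s*t + 88*s - t^3 - 8*t^2 - 11*t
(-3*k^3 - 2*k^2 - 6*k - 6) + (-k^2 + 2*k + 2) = -3*k^3 - 3*k^2 - 4*k - 4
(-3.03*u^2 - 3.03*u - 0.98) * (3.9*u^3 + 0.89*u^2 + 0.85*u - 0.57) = -11.817*u^5 - 14.5137*u^4 - 9.0942*u^3 - 1.7206*u^2 + 0.8941*u + 0.5586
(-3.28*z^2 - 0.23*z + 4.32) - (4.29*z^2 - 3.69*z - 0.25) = -7.57*z^2 + 3.46*z + 4.57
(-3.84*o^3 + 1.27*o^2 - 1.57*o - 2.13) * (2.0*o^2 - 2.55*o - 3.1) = -7.68*o^5 + 12.332*o^4 + 5.5255*o^3 - 4.1935*o^2 + 10.2985*o + 6.603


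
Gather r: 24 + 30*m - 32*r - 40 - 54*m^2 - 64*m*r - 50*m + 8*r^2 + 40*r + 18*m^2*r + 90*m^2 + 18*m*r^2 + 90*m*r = 36*m^2 - 20*m + r^2*(18*m + 8) + r*(18*m^2 + 26*m + 8) - 16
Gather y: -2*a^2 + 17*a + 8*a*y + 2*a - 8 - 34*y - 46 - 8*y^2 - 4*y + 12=-2*a^2 + 19*a - 8*y^2 + y*(8*a - 38) - 42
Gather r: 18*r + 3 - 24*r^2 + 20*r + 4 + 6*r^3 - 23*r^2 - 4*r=6*r^3 - 47*r^2 + 34*r + 7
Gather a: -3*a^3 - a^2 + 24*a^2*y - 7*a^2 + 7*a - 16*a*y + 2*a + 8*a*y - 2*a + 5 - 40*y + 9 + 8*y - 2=-3*a^3 + a^2*(24*y - 8) + a*(7 - 8*y) - 32*y + 12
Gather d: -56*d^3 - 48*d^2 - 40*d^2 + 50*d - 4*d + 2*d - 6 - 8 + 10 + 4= -56*d^3 - 88*d^2 + 48*d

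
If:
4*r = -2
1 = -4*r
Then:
No Solution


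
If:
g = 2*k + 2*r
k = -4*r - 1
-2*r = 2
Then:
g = 4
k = 3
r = -1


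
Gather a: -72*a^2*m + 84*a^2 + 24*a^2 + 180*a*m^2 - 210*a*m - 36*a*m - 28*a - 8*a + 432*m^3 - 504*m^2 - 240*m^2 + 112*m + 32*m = a^2*(108 - 72*m) + a*(180*m^2 - 246*m - 36) + 432*m^3 - 744*m^2 + 144*m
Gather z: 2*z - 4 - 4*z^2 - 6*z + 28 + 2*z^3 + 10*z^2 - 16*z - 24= 2*z^3 + 6*z^2 - 20*z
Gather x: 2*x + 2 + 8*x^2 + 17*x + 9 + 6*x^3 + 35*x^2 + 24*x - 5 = 6*x^3 + 43*x^2 + 43*x + 6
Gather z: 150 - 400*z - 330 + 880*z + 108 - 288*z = 192*z - 72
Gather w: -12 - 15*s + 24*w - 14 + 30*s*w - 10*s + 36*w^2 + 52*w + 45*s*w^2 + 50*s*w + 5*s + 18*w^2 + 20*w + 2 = -20*s + w^2*(45*s + 54) + w*(80*s + 96) - 24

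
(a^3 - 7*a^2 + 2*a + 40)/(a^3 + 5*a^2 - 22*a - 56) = (a - 5)/(a + 7)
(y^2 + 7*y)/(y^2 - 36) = y*(y + 7)/(y^2 - 36)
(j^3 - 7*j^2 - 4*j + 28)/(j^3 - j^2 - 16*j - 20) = (j^2 - 9*j + 14)/(j^2 - 3*j - 10)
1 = 1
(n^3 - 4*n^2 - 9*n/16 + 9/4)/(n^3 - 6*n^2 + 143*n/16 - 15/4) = (4*n + 3)/(4*n - 5)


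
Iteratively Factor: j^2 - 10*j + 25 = (j - 5)*(j - 5)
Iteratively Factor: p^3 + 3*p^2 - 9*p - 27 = (p - 3)*(p^2 + 6*p + 9) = (p - 3)*(p + 3)*(p + 3)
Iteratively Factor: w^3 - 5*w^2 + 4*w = (w)*(w^2 - 5*w + 4) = w*(w - 4)*(w - 1)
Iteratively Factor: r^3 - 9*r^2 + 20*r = (r - 5)*(r^2 - 4*r) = r*(r - 5)*(r - 4)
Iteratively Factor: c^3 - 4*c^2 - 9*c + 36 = (c - 3)*(c^2 - c - 12) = (c - 3)*(c + 3)*(c - 4)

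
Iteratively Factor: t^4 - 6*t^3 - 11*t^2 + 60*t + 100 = (t - 5)*(t^3 - t^2 - 16*t - 20) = (t - 5)^2*(t^2 + 4*t + 4) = (t - 5)^2*(t + 2)*(t + 2)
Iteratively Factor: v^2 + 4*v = (v + 4)*(v)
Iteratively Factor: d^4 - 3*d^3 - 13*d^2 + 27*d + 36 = (d + 1)*(d^3 - 4*d^2 - 9*d + 36) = (d + 1)*(d + 3)*(d^2 - 7*d + 12) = (d - 3)*(d + 1)*(d + 3)*(d - 4)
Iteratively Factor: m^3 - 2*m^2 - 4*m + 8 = (m - 2)*(m^2 - 4) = (m - 2)^2*(m + 2)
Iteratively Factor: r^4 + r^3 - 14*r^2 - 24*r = (r - 4)*(r^3 + 5*r^2 + 6*r) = (r - 4)*(r + 2)*(r^2 + 3*r) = r*(r - 4)*(r + 2)*(r + 3)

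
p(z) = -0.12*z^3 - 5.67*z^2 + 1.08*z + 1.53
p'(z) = -0.36*z^2 - 11.34*z + 1.08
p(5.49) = -183.29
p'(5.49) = -72.03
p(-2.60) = -37.50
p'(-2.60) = 28.13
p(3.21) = -57.40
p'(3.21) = -39.03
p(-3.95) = -83.81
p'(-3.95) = 40.26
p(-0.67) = -1.70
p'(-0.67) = 8.52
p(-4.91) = -126.26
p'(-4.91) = 48.08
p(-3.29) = -59.12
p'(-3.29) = 34.49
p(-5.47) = -154.39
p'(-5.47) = 52.34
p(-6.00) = -183.15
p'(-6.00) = 56.16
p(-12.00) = -620.55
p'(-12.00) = 85.32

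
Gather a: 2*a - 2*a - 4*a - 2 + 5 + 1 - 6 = -4*a - 2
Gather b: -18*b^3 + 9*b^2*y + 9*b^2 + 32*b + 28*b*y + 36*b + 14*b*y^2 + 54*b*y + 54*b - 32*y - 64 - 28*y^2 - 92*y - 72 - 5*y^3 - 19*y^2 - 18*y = -18*b^3 + b^2*(9*y + 9) + b*(14*y^2 + 82*y + 122) - 5*y^3 - 47*y^2 - 142*y - 136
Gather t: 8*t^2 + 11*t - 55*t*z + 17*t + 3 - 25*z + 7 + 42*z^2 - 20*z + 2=8*t^2 + t*(28 - 55*z) + 42*z^2 - 45*z + 12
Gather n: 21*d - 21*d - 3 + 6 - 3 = 0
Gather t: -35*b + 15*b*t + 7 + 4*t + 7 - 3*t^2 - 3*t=-35*b - 3*t^2 + t*(15*b + 1) + 14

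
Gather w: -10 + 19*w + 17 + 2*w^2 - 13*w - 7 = 2*w^2 + 6*w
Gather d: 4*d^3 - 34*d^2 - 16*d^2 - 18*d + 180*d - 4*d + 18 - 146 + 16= 4*d^3 - 50*d^2 + 158*d - 112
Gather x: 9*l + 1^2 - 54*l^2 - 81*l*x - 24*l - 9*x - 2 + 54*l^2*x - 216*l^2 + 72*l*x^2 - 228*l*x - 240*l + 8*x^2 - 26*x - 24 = -270*l^2 - 255*l + x^2*(72*l + 8) + x*(54*l^2 - 309*l - 35) - 25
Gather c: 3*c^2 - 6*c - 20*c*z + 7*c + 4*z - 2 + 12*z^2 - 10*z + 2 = 3*c^2 + c*(1 - 20*z) + 12*z^2 - 6*z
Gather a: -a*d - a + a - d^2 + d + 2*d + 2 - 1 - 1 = -a*d - d^2 + 3*d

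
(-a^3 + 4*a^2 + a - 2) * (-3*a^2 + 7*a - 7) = 3*a^5 - 19*a^4 + 32*a^3 - 15*a^2 - 21*a + 14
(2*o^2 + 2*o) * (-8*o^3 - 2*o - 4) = -16*o^5 - 16*o^4 - 4*o^3 - 12*o^2 - 8*o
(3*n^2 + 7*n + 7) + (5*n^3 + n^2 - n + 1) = 5*n^3 + 4*n^2 + 6*n + 8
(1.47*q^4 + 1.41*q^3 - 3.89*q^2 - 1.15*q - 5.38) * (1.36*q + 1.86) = 1.9992*q^5 + 4.6518*q^4 - 2.6678*q^3 - 8.7994*q^2 - 9.4558*q - 10.0068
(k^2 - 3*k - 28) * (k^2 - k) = k^4 - 4*k^3 - 25*k^2 + 28*k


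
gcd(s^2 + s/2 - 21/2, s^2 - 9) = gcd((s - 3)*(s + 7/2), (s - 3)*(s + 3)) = s - 3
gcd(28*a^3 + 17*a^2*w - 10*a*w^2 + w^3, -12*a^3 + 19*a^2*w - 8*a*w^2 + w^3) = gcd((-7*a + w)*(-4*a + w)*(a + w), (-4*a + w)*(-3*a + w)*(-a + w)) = -4*a + w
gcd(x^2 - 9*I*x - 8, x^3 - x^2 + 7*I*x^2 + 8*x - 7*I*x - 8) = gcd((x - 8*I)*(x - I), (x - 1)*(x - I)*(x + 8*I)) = x - I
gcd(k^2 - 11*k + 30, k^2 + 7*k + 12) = 1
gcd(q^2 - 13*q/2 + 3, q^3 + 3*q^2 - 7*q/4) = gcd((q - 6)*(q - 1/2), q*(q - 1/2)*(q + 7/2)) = q - 1/2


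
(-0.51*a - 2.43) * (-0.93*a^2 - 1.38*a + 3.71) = 0.4743*a^3 + 2.9637*a^2 + 1.4613*a - 9.0153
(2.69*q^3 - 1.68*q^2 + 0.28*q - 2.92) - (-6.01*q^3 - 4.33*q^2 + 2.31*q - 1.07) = 8.7*q^3 + 2.65*q^2 - 2.03*q - 1.85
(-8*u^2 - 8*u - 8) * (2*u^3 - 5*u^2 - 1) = -16*u^5 + 24*u^4 + 24*u^3 + 48*u^2 + 8*u + 8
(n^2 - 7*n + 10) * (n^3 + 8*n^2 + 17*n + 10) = n^5 + n^4 - 29*n^3 - 29*n^2 + 100*n + 100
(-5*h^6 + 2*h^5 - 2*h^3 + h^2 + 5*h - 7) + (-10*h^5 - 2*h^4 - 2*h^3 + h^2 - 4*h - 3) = -5*h^6 - 8*h^5 - 2*h^4 - 4*h^3 + 2*h^2 + h - 10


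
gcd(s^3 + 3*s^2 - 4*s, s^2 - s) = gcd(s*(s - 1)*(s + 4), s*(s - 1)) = s^2 - s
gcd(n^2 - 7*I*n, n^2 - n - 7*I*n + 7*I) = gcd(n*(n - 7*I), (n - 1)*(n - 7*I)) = n - 7*I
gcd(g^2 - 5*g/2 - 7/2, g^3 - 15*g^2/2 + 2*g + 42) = g - 7/2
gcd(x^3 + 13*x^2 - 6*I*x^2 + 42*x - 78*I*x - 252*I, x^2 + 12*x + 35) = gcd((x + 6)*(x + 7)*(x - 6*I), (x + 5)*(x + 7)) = x + 7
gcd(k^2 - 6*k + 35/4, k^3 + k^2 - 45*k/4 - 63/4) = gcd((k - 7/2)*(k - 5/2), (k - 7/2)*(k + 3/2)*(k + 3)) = k - 7/2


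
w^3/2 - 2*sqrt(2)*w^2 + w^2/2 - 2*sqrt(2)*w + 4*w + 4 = (w/2 + 1/2)*(w - 2*sqrt(2))^2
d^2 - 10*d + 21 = (d - 7)*(d - 3)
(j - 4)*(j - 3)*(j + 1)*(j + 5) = j^4 - j^3 - 25*j^2 + 37*j + 60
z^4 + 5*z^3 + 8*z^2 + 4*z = z*(z + 1)*(z + 2)^2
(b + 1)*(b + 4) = b^2 + 5*b + 4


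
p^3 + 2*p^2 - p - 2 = (p - 1)*(p + 1)*(p + 2)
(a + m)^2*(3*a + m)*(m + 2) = 3*a^3*m + 6*a^3 + 7*a^2*m^2 + 14*a^2*m + 5*a*m^3 + 10*a*m^2 + m^4 + 2*m^3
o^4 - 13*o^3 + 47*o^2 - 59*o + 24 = (o - 8)*(o - 3)*(o - 1)^2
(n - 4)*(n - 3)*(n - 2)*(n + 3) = n^4 - 6*n^3 - n^2 + 54*n - 72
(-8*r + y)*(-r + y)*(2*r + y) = 16*r^3 - 10*r^2*y - 7*r*y^2 + y^3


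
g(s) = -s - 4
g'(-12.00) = -1.00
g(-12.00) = 8.00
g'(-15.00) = -1.00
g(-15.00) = 11.00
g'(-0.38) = -1.00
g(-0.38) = -3.62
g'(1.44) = -1.00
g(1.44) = -5.44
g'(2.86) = -1.00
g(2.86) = -6.86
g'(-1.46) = -1.00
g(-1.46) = -2.54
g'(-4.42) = -1.00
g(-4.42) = 0.42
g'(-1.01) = -1.00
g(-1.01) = -2.99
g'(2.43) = -1.00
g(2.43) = -6.43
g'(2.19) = -1.00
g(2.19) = -6.19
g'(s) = -1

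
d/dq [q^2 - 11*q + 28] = 2*q - 11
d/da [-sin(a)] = -cos(a)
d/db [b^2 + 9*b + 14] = 2*b + 9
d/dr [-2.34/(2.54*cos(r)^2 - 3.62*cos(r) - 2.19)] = (8.4708 - 11.8872*cos(r))*sin(r)/(-2.54*cos(r)^2 + 3.62*cos(r) + 2.19)^2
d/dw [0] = 0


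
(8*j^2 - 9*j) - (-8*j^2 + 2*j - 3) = 16*j^2 - 11*j + 3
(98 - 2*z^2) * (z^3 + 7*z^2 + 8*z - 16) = -2*z^5 - 14*z^4 + 82*z^3 + 718*z^2 + 784*z - 1568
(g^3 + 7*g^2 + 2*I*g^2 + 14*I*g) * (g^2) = g^5 + 7*g^4 + 2*I*g^4 + 14*I*g^3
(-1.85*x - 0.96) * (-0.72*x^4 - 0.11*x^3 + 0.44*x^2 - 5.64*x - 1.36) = 1.332*x^5 + 0.8947*x^4 - 0.7084*x^3 + 10.0116*x^2 + 7.9304*x + 1.3056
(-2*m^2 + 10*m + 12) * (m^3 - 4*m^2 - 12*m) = -2*m^5 + 18*m^4 - 4*m^3 - 168*m^2 - 144*m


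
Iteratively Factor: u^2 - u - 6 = (u + 2)*(u - 3)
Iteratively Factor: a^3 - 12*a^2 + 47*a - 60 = (a - 4)*(a^2 - 8*a + 15) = (a - 5)*(a - 4)*(a - 3)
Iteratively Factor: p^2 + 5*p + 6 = (p + 3)*(p + 2)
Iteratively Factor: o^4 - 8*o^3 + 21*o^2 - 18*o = (o - 3)*(o^3 - 5*o^2 + 6*o) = o*(o - 3)*(o^2 - 5*o + 6) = o*(o - 3)*(o - 2)*(o - 3)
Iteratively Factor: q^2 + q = (q + 1)*(q)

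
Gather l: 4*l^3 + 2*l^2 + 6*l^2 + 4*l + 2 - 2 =4*l^3 + 8*l^2 + 4*l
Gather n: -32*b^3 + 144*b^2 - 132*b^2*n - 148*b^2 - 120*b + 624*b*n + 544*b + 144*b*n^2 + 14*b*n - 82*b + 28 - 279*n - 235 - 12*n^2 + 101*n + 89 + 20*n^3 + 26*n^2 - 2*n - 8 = -32*b^3 - 4*b^2 + 342*b + 20*n^3 + n^2*(144*b + 14) + n*(-132*b^2 + 638*b - 180) - 126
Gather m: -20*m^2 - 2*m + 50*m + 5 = -20*m^2 + 48*m + 5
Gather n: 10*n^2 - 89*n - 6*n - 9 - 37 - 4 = 10*n^2 - 95*n - 50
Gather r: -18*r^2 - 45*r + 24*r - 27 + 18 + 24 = -18*r^2 - 21*r + 15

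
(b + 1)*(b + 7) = b^2 + 8*b + 7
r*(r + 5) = r^2 + 5*r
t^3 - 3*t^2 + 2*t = t*(t - 2)*(t - 1)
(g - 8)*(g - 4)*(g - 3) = g^3 - 15*g^2 + 68*g - 96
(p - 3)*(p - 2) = p^2 - 5*p + 6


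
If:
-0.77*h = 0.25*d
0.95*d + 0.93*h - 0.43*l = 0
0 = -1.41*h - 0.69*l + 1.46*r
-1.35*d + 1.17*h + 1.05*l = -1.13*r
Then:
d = 0.00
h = 0.00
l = 0.00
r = 0.00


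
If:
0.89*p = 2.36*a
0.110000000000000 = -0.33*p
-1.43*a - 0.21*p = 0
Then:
No Solution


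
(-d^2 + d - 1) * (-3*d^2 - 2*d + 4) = 3*d^4 - d^3 - 3*d^2 + 6*d - 4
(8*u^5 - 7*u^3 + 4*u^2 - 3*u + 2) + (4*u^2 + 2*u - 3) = 8*u^5 - 7*u^3 + 8*u^2 - u - 1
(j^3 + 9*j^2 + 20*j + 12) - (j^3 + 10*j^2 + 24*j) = -j^2 - 4*j + 12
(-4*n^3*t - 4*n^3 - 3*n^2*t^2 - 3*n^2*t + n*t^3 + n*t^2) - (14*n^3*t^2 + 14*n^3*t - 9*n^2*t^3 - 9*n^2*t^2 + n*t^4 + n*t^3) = -14*n^3*t^2 - 18*n^3*t - 4*n^3 + 9*n^2*t^3 + 6*n^2*t^2 - 3*n^2*t - n*t^4 + n*t^2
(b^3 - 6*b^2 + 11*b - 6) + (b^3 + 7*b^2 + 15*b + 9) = 2*b^3 + b^2 + 26*b + 3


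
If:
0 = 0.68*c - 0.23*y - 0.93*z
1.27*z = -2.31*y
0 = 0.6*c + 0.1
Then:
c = -0.17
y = 0.08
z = -0.14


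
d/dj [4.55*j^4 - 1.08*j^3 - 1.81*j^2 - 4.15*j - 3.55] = 18.2*j^3 - 3.24*j^2 - 3.62*j - 4.15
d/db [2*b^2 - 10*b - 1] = 4*b - 10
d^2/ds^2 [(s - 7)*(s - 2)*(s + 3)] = 6*s - 12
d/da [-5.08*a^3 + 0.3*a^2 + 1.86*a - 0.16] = -15.24*a^2 + 0.6*a + 1.86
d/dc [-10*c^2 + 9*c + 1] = 9 - 20*c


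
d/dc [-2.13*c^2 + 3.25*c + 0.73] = 3.25 - 4.26*c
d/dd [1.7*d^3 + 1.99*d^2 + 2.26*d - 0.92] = 5.1*d^2 + 3.98*d + 2.26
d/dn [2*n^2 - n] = 4*n - 1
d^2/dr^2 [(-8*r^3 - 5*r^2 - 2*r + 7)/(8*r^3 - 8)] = (-5*r^6 - 6*r^5 - 6*r^4 - 35*r^3 - 12*r^2 - 3*r - 5)/(4*(r^9 - 3*r^6 + 3*r^3 - 1))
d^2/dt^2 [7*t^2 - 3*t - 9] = 14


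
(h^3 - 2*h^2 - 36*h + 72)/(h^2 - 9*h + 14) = (h^2 - 36)/(h - 7)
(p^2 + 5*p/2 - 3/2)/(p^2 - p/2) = (p + 3)/p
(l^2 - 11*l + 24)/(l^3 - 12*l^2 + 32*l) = (l - 3)/(l*(l - 4))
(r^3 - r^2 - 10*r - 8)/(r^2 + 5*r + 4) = (r^2 - 2*r - 8)/(r + 4)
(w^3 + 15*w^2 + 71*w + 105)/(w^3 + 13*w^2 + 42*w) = (w^2 + 8*w + 15)/(w*(w + 6))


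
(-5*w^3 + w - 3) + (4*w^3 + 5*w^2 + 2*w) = -w^3 + 5*w^2 + 3*w - 3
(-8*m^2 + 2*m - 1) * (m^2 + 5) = -8*m^4 + 2*m^3 - 41*m^2 + 10*m - 5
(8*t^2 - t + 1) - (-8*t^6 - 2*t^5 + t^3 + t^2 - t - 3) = 8*t^6 + 2*t^5 - t^3 + 7*t^2 + 4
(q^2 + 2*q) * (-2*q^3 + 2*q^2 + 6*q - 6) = -2*q^5 - 2*q^4 + 10*q^3 + 6*q^2 - 12*q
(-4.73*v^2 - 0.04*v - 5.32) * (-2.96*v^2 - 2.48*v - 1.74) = 14.0008*v^4 + 11.8488*v^3 + 24.0766*v^2 + 13.2632*v + 9.2568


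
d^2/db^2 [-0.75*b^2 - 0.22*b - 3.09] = -1.50000000000000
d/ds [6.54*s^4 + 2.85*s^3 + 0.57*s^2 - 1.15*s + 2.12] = 26.16*s^3 + 8.55*s^2 + 1.14*s - 1.15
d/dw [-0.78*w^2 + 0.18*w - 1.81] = 0.18 - 1.56*w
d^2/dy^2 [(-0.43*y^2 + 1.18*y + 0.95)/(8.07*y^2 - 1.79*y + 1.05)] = (141.271806*y^3 + 393.07356*y^2 - 142.33059*y - 6.52439)/(525.557943*y^6 - 349.720713*y^5 + 282.714696*y^4 - 96.740729*y^3 + 36.78444*y^2 - 5.920425*y + 1.157625)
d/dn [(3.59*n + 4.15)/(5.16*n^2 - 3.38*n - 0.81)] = (-18.5244*n^2 - 42.828*n + 11.1191)/(26.6256*n^4 - 34.8816*n^3 + 3.0652*n^2 + 5.4756*n + 0.6561)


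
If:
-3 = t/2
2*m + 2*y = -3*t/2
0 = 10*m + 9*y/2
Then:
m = -81/22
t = -6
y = 90/11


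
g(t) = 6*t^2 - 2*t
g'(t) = 12*t - 2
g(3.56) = 68.92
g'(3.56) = 40.72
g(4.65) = 120.44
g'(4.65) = 53.80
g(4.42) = 108.38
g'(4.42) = 51.04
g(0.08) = -0.12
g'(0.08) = -1.04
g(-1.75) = 21.88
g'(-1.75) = -23.00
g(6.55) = 244.32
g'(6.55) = 76.60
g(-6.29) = 249.96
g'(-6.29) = -77.48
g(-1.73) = 21.42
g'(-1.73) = -22.76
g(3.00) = 48.00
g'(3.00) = 34.00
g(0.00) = 0.00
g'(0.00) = -2.00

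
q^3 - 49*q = q*(q - 7)*(q + 7)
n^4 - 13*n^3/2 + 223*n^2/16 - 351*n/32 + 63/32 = (n - 3)*(n - 7/4)*(n - 3/2)*(n - 1/4)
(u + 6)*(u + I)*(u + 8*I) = u^3 + 6*u^2 + 9*I*u^2 - 8*u + 54*I*u - 48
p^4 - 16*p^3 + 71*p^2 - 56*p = p*(p - 8)*(p - 7)*(p - 1)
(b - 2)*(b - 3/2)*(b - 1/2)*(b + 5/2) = b^4 - 3*b^3/2 - 21*b^2/4 + 83*b/8 - 15/4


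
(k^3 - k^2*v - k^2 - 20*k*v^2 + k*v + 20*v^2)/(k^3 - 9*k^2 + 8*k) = (k^2 - k*v - 20*v^2)/(k*(k - 8))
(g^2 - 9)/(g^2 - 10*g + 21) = (g + 3)/(g - 7)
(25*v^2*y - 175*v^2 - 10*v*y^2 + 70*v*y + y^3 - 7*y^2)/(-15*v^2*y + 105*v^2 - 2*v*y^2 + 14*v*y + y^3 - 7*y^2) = (-5*v + y)/(3*v + y)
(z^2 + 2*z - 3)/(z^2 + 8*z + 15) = (z - 1)/(z + 5)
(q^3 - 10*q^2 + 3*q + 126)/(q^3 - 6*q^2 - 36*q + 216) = (q^2 - 4*q - 21)/(q^2 - 36)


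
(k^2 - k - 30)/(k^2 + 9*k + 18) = (k^2 - k - 30)/(k^2 + 9*k + 18)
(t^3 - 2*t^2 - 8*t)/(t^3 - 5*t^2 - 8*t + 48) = t*(t + 2)/(t^2 - t - 12)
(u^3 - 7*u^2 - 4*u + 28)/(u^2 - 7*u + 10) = (u^2 - 5*u - 14)/(u - 5)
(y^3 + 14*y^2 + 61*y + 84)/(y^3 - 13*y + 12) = (y^2 + 10*y + 21)/(y^2 - 4*y + 3)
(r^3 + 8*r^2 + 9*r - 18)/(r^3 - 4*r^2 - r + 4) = (r^2 + 9*r + 18)/(r^2 - 3*r - 4)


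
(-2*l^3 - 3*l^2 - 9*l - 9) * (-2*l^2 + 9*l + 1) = 4*l^5 - 12*l^4 - 11*l^3 - 66*l^2 - 90*l - 9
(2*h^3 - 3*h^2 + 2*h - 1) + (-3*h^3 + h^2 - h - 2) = -h^3 - 2*h^2 + h - 3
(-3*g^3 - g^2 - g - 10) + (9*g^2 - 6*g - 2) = -3*g^3 + 8*g^2 - 7*g - 12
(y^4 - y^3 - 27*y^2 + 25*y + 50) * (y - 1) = y^5 - 2*y^4 - 26*y^3 + 52*y^2 + 25*y - 50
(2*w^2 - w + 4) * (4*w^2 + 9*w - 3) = 8*w^4 + 14*w^3 + w^2 + 39*w - 12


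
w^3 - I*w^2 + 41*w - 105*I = (w - 5*I)*(w - 3*I)*(w + 7*I)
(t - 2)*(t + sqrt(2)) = t^2 - 2*t + sqrt(2)*t - 2*sqrt(2)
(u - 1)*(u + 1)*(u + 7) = u^3 + 7*u^2 - u - 7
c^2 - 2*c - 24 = (c - 6)*(c + 4)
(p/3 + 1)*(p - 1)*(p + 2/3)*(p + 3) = p^4/3 + 17*p^3/9 + 19*p^2/9 - 7*p/3 - 2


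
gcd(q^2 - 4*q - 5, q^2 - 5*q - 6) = q + 1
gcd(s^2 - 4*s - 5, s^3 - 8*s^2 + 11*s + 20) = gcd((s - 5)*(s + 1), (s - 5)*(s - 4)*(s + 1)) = s^2 - 4*s - 5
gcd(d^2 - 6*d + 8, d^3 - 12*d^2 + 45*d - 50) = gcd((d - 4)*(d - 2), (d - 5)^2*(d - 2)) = d - 2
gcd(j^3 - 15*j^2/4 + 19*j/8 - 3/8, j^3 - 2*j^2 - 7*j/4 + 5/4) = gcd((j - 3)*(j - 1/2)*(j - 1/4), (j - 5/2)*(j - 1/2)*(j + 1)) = j - 1/2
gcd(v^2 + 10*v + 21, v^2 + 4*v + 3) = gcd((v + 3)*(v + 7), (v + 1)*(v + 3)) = v + 3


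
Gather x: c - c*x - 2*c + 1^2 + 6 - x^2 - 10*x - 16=-c - x^2 + x*(-c - 10) - 9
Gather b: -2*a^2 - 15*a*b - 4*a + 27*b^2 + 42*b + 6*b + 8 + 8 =-2*a^2 - 4*a + 27*b^2 + b*(48 - 15*a) + 16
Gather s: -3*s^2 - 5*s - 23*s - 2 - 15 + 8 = -3*s^2 - 28*s - 9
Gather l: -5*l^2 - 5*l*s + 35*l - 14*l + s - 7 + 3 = -5*l^2 + l*(21 - 5*s) + s - 4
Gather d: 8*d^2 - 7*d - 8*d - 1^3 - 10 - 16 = 8*d^2 - 15*d - 27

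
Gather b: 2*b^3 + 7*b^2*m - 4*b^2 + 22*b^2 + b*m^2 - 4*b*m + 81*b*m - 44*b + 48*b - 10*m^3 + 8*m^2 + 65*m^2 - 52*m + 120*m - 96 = 2*b^3 + b^2*(7*m + 18) + b*(m^2 + 77*m + 4) - 10*m^3 + 73*m^2 + 68*m - 96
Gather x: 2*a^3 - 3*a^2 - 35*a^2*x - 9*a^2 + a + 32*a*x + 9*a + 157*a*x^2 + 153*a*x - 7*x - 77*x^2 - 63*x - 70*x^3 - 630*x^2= 2*a^3 - 12*a^2 + 10*a - 70*x^3 + x^2*(157*a - 707) + x*(-35*a^2 + 185*a - 70)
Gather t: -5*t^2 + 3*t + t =-5*t^2 + 4*t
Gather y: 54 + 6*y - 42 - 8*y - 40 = -2*y - 28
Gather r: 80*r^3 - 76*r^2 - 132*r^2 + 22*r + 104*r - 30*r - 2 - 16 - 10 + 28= 80*r^3 - 208*r^2 + 96*r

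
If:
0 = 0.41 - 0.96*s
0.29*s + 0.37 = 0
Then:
No Solution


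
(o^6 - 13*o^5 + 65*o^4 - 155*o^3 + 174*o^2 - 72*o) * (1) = o^6 - 13*o^5 + 65*o^4 - 155*o^3 + 174*o^2 - 72*o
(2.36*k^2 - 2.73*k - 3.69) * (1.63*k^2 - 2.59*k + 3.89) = 3.8468*k^4 - 10.5623*k^3 + 10.2364*k^2 - 1.0626*k - 14.3541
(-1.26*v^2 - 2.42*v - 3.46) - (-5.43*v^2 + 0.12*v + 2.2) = 4.17*v^2 - 2.54*v - 5.66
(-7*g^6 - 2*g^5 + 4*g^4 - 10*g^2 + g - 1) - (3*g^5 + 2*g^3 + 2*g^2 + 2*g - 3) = -7*g^6 - 5*g^5 + 4*g^4 - 2*g^3 - 12*g^2 - g + 2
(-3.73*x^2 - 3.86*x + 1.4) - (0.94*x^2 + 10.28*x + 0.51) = -4.67*x^2 - 14.14*x + 0.89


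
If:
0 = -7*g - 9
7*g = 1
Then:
No Solution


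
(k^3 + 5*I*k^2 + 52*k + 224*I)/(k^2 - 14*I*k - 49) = (k^2 + 12*I*k - 32)/(k - 7*I)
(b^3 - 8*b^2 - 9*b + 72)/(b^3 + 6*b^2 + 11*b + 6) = (b^2 - 11*b + 24)/(b^2 + 3*b + 2)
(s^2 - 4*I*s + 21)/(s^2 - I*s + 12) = (s - 7*I)/(s - 4*I)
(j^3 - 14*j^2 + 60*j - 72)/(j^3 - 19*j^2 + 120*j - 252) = (j - 2)/(j - 7)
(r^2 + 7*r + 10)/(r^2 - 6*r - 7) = (r^2 + 7*r + 10)/(r^2 - 6*r - 7)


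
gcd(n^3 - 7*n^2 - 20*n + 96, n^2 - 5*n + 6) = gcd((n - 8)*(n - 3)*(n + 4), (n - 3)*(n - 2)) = n - 3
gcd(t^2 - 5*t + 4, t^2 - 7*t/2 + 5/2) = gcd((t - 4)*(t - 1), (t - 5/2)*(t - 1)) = t - 1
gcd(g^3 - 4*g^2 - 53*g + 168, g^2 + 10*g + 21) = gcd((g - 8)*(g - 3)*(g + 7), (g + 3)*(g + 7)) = g + 7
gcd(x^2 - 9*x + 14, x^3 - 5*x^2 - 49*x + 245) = x - 7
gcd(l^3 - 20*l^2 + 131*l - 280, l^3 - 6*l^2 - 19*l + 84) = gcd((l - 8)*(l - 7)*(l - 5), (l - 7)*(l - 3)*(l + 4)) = l - 7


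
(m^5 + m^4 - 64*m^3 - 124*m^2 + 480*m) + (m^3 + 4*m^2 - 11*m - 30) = m^5 + m^4 - 63*m^3 - 120*m^2 + 469*m - 30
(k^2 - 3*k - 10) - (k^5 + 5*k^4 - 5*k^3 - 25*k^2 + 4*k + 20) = -k^5 - 5*k^4 + 5*k^3 + 26*k^2 - 7*k - 30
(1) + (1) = 2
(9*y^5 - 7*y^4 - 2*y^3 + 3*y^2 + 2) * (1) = 9*y^5 - 7*y^4 - 2*y^3 + 3*y^2 + 2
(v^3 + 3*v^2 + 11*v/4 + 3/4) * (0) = 0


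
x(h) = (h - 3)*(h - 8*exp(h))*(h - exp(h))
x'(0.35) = -29.79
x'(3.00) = 2694.12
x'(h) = (1 - 8*exp(h))*(h - 3)*(h - exp(h)) + (1 - exp(h))*(h - 3)*(h - 8*exp(h)) + (h - 8*exp(h))*(h - exp(h)) = (1 - exp(h))*(h - 3)*(h - 8*exp(h)) - (h - 3)*(h - exp(h))*(8*exp(h) - 1) + (h - 8*exp(h))*(h - exp(h))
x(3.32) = 1697.69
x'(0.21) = -21.74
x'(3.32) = 8880.56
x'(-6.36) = 158.83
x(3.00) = 0.00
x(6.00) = 3840867.53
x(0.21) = -27.59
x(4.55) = 105071.16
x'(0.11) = -17.15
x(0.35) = -31.17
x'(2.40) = -227.25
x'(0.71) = -62.55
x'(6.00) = 9016307.12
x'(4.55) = 282566.53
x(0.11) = -25.65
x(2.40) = -443.85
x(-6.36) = -379.54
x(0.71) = -47.18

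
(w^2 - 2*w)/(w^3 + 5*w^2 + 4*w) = (w - 2)/(w^2 + 5*w + 4)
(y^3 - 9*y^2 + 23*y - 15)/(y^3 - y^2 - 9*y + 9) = (y - 5)/(y + 3)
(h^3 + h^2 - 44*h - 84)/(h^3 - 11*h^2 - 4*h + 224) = (h^2 + 8*h + 12)/(h^2 - 4*h - 32)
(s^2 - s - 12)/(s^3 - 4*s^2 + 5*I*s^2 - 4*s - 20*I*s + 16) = (s + 3)/(s^2 + 5*I*s - 4)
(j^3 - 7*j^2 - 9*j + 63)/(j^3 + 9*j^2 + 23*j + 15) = (j^2 - 10*j + 21)/(j^2 + 6*j + 5)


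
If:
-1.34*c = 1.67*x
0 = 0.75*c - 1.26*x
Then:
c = 0.00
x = 0.00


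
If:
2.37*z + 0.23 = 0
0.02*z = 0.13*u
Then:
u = -0.01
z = -0.10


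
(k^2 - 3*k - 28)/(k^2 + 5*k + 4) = (k - 7)/(k + 1)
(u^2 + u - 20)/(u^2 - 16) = (u + 5)/(u + 4)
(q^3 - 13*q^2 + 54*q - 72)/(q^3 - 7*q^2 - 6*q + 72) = (q - 3)/(q + 3)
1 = 1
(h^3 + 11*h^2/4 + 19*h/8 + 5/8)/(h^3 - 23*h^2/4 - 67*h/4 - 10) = (h + 1/2)/(h - 8)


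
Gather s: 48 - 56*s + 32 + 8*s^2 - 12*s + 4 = 8*s^2 - 68*s + 84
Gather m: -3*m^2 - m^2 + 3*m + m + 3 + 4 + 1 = -4*m^2 + 4*m + 8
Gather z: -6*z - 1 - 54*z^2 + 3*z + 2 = -54*z^2 - 3*z + 1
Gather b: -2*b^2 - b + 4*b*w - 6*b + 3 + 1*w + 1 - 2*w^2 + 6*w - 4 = -2*b^2 + b*(4*w - 7) - 2*w^2 + 7*w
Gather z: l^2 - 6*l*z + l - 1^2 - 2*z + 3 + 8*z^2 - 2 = l^2 + l + 8*z^2 + z*(-6*l - 2)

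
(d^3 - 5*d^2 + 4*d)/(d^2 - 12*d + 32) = d*(d - 1)/(d - 8)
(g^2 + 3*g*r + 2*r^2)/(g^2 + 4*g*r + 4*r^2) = (g + r)/(g + 2*r)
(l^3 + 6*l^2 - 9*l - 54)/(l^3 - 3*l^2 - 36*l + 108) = (l + 3)/(l - 6)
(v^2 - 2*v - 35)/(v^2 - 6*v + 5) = (v^2 - 2*v - 35)/(v^2 - 6*v + 5)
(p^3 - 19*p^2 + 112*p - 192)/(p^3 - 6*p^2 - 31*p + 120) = (p - 8)/(p + 5)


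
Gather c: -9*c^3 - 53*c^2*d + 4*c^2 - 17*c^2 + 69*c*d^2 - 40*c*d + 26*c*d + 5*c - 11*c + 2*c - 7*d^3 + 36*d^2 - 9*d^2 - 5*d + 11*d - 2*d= -9*c^3 + c^2*(-53*d - 13) + c*(69*d^2 - 14*d - 4) - 7*d^3 + 27*d^2 + 4*d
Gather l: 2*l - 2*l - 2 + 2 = 0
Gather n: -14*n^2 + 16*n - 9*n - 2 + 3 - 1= -14*n^2 + 7*n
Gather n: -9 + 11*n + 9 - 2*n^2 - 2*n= -2*n^2 + 9*n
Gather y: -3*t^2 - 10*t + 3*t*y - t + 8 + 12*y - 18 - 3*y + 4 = -3*t^2 - 11*t + y*(3*t + 9) - 6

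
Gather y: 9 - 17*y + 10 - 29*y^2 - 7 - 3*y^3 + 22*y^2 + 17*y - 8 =-3*y^3 - 7*y^2 + 4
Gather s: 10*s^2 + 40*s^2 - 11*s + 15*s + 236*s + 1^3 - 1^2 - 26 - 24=50*s^2 + 240*s - 50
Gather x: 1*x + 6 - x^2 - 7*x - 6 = -x^2 - 6*x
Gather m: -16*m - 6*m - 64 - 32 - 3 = -22*m - 99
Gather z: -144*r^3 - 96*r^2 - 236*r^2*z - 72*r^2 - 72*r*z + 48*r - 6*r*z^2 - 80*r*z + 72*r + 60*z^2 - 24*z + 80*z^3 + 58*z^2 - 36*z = -144*r^3 - 168*r^2 + 120*r + 80*z^3 + z^2*(118 - 6*r) + z*(-236*r^2 - 152*r - 60)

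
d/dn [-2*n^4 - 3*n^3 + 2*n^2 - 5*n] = -8*n^3 - 9*n^2 + 4*n - 5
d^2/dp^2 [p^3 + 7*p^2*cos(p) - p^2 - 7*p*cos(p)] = -7*p^2*cos(p) - 28*p*sin(p) + 7*p*cos(p) + 6*p + 14*sqrt(2)*sin(p + pi/4) - 2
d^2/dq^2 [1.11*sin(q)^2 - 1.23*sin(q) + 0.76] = 1.23*sin(q) + 2.22*cos(2*q)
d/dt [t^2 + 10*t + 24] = 2*t + 10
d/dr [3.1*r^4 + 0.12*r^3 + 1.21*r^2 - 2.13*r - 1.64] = 12.4*r^3 + 0.36*r^2 + 2.42*r - 2.13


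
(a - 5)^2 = a^2 - 10*a + 25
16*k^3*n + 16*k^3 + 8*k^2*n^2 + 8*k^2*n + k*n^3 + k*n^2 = (4*k + n)^2*(k*n + k)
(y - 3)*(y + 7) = y^2 + 4*y - 21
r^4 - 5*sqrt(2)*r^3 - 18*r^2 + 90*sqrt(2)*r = r*(r - 5*sqrt(2))*(r - 3*sqrt(2))*(r + 3*sqrt(2))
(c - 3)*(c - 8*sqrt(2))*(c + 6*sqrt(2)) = c^3 - 3*c^2 - 2*sqrt(2)*c^2 - 96*c + 6*sqrt(2)*c + 288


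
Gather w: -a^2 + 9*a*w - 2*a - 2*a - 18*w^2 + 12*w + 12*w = -a^2 - 4*a - 18*w^2 + w*(9*a + 24)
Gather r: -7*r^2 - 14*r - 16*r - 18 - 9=-7*r^2 - 30*r - 27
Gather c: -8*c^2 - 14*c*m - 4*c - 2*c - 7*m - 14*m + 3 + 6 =-8*c^2 + c*(-14*m - 6) - 21*m + 9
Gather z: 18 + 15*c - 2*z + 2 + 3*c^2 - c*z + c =3*c^2 + 16*c + z*(-c - 2) + 20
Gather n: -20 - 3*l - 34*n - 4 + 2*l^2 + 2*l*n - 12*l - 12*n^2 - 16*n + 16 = 2*l^2 - 15*l - 12*n^2 + n*(2*l - 50) - 8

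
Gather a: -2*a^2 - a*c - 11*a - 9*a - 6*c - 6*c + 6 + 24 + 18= -2*a^2 + a*(-c - 20) - 12*c + 48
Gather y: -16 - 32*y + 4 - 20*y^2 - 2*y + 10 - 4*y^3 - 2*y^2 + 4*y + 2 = -4*y^3 - 22*y^2 - 30*y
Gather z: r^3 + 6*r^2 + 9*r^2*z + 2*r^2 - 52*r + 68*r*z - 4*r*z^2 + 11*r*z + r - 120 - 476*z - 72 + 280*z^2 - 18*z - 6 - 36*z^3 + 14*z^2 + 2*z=r^3 + 8*r^2 - 51*r - 36*z^3 + z^2*(294 - 4*r) + z*(9*r^2 + 79*r - 492) - 198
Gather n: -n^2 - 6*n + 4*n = -n^2 - 2*n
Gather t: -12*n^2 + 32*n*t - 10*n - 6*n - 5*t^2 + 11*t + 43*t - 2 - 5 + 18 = -12*n^2 - 16*n - 5*t^2 + t*(32*n + 54) + 11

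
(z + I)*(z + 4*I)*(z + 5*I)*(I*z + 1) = I*z^4 - 9*z^3 - 19*I*z^2 - 9*z - 20*I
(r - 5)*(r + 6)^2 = r^3 + 7*r^2 - 24*r - 180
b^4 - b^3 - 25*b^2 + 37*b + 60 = (b - 4)*(b - 3)*(b + 1)*(b + 5)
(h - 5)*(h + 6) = h^2 + h - 30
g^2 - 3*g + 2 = (g - 2)*(g - 1)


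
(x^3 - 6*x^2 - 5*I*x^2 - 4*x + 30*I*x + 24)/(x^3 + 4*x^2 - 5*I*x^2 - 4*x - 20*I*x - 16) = (x - 6)/(x + 4)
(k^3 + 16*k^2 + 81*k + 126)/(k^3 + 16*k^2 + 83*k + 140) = (k^2 + 9*k + 18)/(k^2 + 9*k + 20)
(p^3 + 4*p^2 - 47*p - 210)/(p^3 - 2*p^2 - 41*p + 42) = (p + 5)/(p - 1)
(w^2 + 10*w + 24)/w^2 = 1 + 10/w + 24/w^2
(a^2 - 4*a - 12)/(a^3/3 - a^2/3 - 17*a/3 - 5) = 3*(-a^2 + 4*a + 12)/(-a^3 + a^2 + 17*a + 15)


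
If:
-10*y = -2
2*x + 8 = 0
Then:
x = -4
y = 1/5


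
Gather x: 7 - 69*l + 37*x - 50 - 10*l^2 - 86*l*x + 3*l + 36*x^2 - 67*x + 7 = -10*l^2 - 66*l + 36*x^2 + x*(-86*l - 30) - 36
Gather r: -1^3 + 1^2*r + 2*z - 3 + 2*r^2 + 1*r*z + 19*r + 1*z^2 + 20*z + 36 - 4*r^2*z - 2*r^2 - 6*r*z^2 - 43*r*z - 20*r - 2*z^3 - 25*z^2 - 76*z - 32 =-4*r^2*z + r*(-6*z^2 - 42*z) - 2*z^3 - 24*z^2 - 54*z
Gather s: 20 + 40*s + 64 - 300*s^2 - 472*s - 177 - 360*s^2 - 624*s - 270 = -660*s^2 - 1056*s - 363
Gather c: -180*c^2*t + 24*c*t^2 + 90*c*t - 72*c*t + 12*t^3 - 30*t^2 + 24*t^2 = -180*c^2*t + c*(24*t^2 + 18*t) + 12*t^3 - 6*t^2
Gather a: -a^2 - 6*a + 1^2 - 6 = -a^2 - 6*a - 5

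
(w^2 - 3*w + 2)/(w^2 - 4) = (w - 1)/(w + 2)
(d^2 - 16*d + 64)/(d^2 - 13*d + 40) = (d - 8)/(d - 5)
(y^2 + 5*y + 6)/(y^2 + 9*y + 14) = (y + 3)/(y + 7)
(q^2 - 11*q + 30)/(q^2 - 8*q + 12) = (q - 5)/(q - 2)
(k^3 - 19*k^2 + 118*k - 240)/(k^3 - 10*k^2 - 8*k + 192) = (k - 5)/(k + 4)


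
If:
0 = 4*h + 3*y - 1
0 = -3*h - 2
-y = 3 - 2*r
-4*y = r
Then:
No Solution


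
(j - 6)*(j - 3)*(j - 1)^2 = j^4 - 11*j^3 + 37*j^2 - 45*j + 18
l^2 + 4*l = l*(l + 4)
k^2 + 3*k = k*(k + 3)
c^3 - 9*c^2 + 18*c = c*(c - 6)*(c - 3)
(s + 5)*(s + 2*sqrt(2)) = s^2 + 2*sqrt(2)*s + 5*s + 10*sqrt(2)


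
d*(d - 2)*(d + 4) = d^3 + 2*d^2 - 8*d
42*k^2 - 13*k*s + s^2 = (-7*k + s)*(-6*k + s)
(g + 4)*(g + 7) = g^2 + 11*g + 28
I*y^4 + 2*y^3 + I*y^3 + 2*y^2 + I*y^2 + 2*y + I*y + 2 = (y - 2*I)*(y - I)*(y + I)*(I*y + I)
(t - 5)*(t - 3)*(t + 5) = t^3 - 3*t^2 - 25*t + 75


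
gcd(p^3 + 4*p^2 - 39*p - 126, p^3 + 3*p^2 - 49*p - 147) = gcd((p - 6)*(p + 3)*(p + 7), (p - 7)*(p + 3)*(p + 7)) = p^2 + 10*p + 21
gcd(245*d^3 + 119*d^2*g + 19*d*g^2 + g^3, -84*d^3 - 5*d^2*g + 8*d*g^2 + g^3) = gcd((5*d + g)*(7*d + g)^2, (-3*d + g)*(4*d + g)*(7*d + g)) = 7*d + g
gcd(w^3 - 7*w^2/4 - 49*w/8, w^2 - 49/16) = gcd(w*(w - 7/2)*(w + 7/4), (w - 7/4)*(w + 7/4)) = w + 7/4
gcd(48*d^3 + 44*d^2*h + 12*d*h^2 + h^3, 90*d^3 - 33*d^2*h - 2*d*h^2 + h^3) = 6*d + h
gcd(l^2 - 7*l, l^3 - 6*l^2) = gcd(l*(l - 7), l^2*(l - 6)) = l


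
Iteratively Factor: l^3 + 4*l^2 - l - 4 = (l + 1)*(l^2 + 3*l - 4) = (l - 1)*(l + 1)*(l + 4)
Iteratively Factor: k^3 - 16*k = (k + 4)*(k^2 - 4*k) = (k - 4)*(k + 4)*(k)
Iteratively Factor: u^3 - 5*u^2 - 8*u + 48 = (u + 3)*(u^2 - 8*u + 16) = (u - 4)*(u + 3)*(u - 4)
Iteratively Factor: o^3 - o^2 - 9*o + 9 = (o - 1)*(o^2 - 9) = (o - 3)*(o - 1)*(o + 3)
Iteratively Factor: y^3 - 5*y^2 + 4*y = (y - 4)*(y^2 - y) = (y - 4)*(y - 1)*(y)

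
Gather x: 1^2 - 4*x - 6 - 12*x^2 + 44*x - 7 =-12*x^2 + 40*x - 12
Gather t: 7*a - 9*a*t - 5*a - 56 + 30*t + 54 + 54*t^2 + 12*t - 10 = 2*a + 54*t^2 + t*(42 - 9*a) - 12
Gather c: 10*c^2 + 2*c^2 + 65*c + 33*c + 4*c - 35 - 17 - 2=12*c^2 + 102*c - 54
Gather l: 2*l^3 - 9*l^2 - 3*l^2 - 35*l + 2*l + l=2*l^3 - 12*l^2 - 32*l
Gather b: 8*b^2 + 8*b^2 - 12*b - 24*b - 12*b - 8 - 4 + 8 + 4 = 16*b^2 - 48*b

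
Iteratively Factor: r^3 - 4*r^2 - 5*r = (r + 1)*(r^2 - 5*r) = (r - 5)*(r + 1)*(r)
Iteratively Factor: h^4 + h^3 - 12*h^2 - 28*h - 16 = (h - 4)*(h^3 + 5*h^2 + 8*h + 4) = (h - 4)*(h + 2)*(h^2 + 3*h + 2) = (h - 4)*(h + 2)^2*(h + 1)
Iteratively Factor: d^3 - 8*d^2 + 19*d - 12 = (d - 4)*(d^2 - 4*d + 3) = (d - 4)*(d - 3)*(d - 1)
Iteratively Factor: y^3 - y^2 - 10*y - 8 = (y + 1)*(y^2 - 2*y - 8) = (y - 4)*(y + 1)*(y + 2)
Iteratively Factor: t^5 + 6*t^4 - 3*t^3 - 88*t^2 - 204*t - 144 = (t - 4)*(t^4 + 10*t^3 + 37*t^2 + 60*t + 36) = (t - 4)*(t + 2)*(t^3 + 8*t^2 + 21*t + 18) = (t - 4)*(t + 2)^2*(t^2 + 6*t + 9) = (t - 4)*(t + 2)^2*(t + 3)*(t + 3)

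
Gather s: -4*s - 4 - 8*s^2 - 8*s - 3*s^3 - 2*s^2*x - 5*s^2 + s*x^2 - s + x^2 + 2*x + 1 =-3*s^3 + s^2*(-2*x - 13) + s*(x^2 - 13) + x^2 + 2*x - 3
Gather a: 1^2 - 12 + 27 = 16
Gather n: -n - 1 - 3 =-n - 4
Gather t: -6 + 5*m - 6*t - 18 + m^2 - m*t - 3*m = m^2 + 2*m + t*(-m - 6) - 24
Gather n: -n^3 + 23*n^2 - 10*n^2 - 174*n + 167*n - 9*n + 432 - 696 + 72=-n^3 + 13*n^2 - 16*n - 192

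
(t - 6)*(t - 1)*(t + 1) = t^3 - 6*t^2 - t + 6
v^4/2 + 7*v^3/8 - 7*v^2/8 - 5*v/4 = v*(v/2 + 1/2)*(v - 5/4)*(v + 2)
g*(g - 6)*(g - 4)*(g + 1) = g^4 - 9*g^3 + 14*g^2 + 24*g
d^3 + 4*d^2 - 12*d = d*(d - 2)*(d + 6)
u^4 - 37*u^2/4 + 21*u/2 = u*(u - 2)*(u - 3/2)*(u + 7/2)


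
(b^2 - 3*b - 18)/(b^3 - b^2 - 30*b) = (b + 3)/(b*(b + 5))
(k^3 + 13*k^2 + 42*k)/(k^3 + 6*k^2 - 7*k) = (k + 6)/(k - 1)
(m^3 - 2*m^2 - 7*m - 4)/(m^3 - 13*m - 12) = (m + 1)/(m + 3)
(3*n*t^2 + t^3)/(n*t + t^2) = t*(3*n + t)/(n + t)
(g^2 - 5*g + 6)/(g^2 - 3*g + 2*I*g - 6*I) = (g - 2)/(g + 2*I)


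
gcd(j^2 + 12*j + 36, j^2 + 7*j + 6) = j + 6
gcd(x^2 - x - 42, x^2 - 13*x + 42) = x - 7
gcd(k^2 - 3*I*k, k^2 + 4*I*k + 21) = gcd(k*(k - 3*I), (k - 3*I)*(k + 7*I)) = k - 3*I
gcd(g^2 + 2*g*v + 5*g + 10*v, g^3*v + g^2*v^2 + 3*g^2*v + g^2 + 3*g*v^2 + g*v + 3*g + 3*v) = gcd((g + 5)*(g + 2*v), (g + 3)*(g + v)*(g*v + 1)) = 1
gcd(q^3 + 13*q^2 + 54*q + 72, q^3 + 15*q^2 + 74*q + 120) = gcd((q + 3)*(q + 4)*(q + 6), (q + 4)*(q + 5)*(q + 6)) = q^2 + 10*q + 24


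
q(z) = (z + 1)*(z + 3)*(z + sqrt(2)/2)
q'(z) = (z + 1)*(z + 3) + (z + 1)*(z + sqrt(2)/2) + (z + 3)*(z + sqrt(2)/2) = 3*z^2 + sqrt(2)*z + 8*z + 2*sqrt(2) + 3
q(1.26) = 18.94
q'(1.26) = 22.45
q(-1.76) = 0.99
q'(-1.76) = -1.45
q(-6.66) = -123.32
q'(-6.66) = 76.20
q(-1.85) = 1.12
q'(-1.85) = -1.32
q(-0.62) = 0.08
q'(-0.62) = 1.14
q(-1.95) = 1.24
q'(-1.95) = -1.12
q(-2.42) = 1.41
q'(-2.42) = 0.62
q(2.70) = 71.86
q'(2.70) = 53.12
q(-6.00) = -79.39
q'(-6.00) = 57.34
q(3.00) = 88.97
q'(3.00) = 61.07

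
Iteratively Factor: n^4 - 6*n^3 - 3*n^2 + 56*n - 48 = (n - 4)*(n^3 - 2*n^2 - 11*n + 12) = (n - 4)*(n - 1)*(n^2 - n - 12) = (n - 4)^2*(n - 1)*(n + 3)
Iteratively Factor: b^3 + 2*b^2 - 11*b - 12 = (b + 4)*(b^2 - 2*b - 3) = (b + 1)*(b + 4)*(b - 3)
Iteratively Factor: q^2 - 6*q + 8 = (q - 4)*(q - 2)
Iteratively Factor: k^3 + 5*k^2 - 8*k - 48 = (k + 4)*(k^2 + k - 12) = (k - 3)*(k + 4)*(k + 4)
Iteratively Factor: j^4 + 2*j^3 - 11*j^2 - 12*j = (j)*(j^3 + 2*j^2 - 11*j - 12) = j*(j + 4)*(j^2 - 2*j - 3) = j*(j + 1)*(j + 4)*(j - 3)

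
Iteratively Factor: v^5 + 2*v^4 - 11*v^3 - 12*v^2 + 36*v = (v)*(v^4 + 2*v^3 - 11*v^2 - 12*v + 36) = v*(v - 2)*(v^3 + 4*v^2 - 3*v - 18) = v*(v - 2)*(v + 3)*(v^2 + v - 6) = v*(v - 2)*(v + 3)^2*(v - 2)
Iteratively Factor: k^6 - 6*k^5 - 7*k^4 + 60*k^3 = (k + 3)*(k^5 - 9*k^4 + 20*k^3) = k*(k + 3)*(k^4 - 9*k^3 + 20*k^2) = k*(k - 4)*(k + 3)*(k^3 - 5*k^2) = k*(k - 5)*(k - 4)*(k + 3)*(k^2) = k^2*(k - 5)*(k - 4)*(k + 3)*(k)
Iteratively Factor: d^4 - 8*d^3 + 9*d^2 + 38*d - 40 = (d - 5)*(d^3 - 3*d^2 - 6*d + 8) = (d - 5)*(d - 1)*(d^2 - 2*d - 8) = (d - 5)*(d - 1)*(d + 2)*(d - 4)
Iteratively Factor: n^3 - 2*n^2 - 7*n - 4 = (n - 4)*(n^2 + 2*n + 1) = (n - 4)*(n + 1)*(n + 1)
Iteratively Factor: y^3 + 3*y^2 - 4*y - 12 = (y + 2)*(y^2 + y - 6) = (y - 2)*(y + 2)*(y + 3)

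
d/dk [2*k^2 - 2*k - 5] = 4*k - 2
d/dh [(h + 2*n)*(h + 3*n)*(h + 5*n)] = 3*h^2 + 20*h*n + 31*n^2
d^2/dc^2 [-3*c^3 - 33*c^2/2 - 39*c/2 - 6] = -18*c - 33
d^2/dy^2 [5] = 0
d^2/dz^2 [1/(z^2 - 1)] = 2*(3*z^2 + 1)/(z^2 - 1)^3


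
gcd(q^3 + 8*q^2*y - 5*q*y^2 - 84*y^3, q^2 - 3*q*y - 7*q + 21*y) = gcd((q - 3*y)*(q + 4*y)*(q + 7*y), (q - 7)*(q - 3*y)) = -q + 3*y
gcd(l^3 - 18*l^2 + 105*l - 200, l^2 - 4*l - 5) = l - 5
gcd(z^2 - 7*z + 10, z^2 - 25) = z - 5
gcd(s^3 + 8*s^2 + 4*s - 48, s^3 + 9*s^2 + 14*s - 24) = s^2 + 10*s + 24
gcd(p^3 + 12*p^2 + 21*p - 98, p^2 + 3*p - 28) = p + 7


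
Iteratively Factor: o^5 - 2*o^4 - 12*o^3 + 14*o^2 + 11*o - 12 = (o - 4)*(o^4 + 2*o^3 - 4*o^2 - 2*o + 3) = (o - 4)*(o - 1)*(o^3 + 3*o^2 - o - 3) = (o - 4)*(o - 1)*(o + 3)*(o^2 - 1) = (o - 4)*(o - 1)^2*(o + 3)*(o + 1)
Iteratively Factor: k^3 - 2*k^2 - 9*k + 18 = (k - 3)*(k^2 + k - 6) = (k - 3)*(k + 3)*(k - 2)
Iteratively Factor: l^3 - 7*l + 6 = (l - 1)*(l^2 + l - 6) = (l - 2)*(l - 1)*(l + 3)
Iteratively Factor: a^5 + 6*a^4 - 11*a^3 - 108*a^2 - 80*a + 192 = (a - 1)*(a^4 + 7*a^3 - 4*a^2 - 112*a - 192) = (a - 1)*(a + 3)*(a^3 + 4*a^2 - 16*a - 64) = (a - 4)*(a - 1)*(a + 3)*(a^2 + 8*a + 16) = (a - 4)*(a - 1)*(a + 3)*(a + 4)*(a + 4)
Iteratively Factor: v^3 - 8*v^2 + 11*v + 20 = (v - 4)*(v^2 - 4*v - 5) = (v - 4)*(v + 1)*(v - 5)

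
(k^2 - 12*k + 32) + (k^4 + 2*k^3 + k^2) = k^4 + 2*k^3 + 2*k^2 - 12*k + 32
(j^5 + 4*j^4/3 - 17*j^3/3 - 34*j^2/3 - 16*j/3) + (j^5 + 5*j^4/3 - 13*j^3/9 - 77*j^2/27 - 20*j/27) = 2*j^5 + 3*j^4 - 64*j^3/9 - 383*j^2/27 - 164*j/27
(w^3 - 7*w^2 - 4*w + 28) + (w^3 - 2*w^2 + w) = 2*w^3 - 9*w^2 - 3*w + 28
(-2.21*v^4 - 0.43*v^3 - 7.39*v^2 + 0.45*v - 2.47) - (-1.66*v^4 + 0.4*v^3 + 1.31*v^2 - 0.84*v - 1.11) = -0.55*v^4 - 0.83*v^3 - 8.7*v^2 + 1.29*v - 1.36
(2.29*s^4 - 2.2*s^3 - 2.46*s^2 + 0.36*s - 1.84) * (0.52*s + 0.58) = 1.1908*s^5 + 0.1842*s^4 - 2.5552*s^3 - 1.2396*s^2 - 0.748*s - 1.0672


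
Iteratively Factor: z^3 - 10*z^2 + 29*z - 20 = (z - 5)*(z^2 - 5*z + 4) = (z - 5)*(z - 1)*(z - 4)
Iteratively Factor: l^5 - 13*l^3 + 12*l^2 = (l)*(l^4 - 13*l^2 + 12*l) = l*(l - 3)*(l^3 + 3*l^2 - 4*l) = l*(l - 3)*(l + 4)*(l^2 - l) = l*(l - 3)*(l - 1)*(l + 4)*(l)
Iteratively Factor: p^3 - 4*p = (p - 2)*(p^2 + 2*p) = p*(p - 2)*(p + 2)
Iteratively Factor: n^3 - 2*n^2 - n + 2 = (n - 1)*(n^2 - n - 2) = (n - 1)*(n + 1)*(n - 2)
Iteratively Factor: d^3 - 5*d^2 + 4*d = (d - 4)*(d^2 - d) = (d - 4)*(d - 1)*(d)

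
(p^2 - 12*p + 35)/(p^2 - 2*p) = (p^2 - 12*p + 35)/(p*(p - 2))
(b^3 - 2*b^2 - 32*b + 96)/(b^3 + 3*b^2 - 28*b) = (b^2 + 2*b - 24)/(b*(b + 7))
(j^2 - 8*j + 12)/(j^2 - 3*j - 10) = (-j^2 + 8*j - 12)/(-j^2 + 3*j + 10)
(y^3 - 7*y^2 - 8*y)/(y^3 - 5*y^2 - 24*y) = (y + 1)/(y + 3)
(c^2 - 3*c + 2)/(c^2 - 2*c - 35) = (-c^2 + 3*c - 2)/(-c^2 + 2*c + 35)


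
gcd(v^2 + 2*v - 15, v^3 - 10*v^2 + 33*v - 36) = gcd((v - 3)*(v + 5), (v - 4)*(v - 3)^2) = v - 3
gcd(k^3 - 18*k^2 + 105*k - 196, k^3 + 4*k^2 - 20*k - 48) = k - 4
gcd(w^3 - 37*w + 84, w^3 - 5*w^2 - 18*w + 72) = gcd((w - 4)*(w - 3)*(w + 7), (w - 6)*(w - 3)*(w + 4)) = w - 3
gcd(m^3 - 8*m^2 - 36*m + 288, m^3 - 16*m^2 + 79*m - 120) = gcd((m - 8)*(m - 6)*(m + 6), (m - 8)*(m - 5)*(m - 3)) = m - 8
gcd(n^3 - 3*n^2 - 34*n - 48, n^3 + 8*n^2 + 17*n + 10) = n + 2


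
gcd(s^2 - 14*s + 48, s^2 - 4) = 1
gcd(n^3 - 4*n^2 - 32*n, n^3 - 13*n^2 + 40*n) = n^2 - 8*n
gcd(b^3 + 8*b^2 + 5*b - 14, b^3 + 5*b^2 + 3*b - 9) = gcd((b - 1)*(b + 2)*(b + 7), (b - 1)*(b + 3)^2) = b - 1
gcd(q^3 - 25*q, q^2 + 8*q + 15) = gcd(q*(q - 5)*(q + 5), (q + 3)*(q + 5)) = q + 5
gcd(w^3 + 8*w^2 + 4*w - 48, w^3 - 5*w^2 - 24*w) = 1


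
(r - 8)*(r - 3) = r^2 - 11*r + 24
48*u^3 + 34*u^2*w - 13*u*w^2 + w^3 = (-8*u + w)*(-6*u + w)*(u + w)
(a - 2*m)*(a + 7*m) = a^2 + 5*a*m - 14*m^2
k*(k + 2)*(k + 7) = k^3 + 9*k^2 + 14*k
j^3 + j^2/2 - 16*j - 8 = (j - 4)*(j + 1/2)*(j + 4)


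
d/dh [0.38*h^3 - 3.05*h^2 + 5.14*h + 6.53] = 1.14*h^2 - 6.1*h + 5.14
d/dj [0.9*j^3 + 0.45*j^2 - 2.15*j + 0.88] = 2.7*j^2 + 0.9*j - 2.15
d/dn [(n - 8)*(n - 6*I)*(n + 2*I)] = 3*n^2 - 8*n*(2 + I) + 12 + 32*I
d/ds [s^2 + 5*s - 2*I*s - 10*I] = 2*s + 5 - 2*I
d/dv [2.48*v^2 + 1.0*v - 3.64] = 4.96*v + 1.0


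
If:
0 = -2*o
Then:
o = 0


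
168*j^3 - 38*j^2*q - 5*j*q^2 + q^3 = (-7*j + q)*(-4*j + q)*(6*j + q)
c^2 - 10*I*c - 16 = (c - 8*I)*(c - 2*I)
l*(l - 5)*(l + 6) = l^3 + l^2 - 30*l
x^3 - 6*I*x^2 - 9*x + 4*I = (x - 4*I)*(x - I)^2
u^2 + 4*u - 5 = (u - 1)*(u + 5)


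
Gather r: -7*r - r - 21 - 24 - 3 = -8*r - 48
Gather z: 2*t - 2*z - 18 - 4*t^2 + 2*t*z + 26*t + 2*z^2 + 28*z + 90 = -4*t^2 + 28*t + 2*z^2 + z*(2*t + 26) + 72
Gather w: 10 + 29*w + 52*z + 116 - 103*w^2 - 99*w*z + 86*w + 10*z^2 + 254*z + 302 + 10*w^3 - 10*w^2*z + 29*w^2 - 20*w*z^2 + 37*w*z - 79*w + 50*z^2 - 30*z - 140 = 10*w^3 + w^2*(-10*z - 74) + w*(-20*z^2 - 62*z + 36) + 60*z^2 + 276*z + 288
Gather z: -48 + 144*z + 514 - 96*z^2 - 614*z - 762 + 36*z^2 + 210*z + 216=-60*z^2 - 260*z - 80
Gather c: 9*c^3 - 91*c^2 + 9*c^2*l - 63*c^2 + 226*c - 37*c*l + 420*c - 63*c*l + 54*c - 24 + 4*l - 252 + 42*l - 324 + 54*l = 9*c^3 + c^2*(9*l - 154) + c*(700 - 100*l) + 100*l - 600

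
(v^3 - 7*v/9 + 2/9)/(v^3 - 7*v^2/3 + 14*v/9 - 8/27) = 3*(v + 1)/(3*v - 4)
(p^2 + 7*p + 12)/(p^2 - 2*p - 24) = (p + 3)/(p - 6)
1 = 1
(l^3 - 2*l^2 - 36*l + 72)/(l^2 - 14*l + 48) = (l^2 + 4*l - 12)/(l - 8)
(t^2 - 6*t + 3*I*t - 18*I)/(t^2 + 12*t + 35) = (t^2 + 3*t*(-2 + I) - 18*I)/(t^2 + 12*t + 35)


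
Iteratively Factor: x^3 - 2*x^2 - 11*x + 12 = (x - 4)*(x^2 + 2*x - 3) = (x - 4)*(x - 1)*(x + 3)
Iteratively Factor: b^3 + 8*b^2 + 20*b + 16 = (b + 2)*(b^2 + 6*b + 8) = (b + 2)^2*(b + 4)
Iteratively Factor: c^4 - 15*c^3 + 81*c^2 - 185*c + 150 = (c - 2)*(c^3 - 13*c^2 + 55*c - 75) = (c - 3)*(c - 2)*(c^2 - 10*c + 25) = (c - 5)*(c - 3)*(c - 2)*(c - 5)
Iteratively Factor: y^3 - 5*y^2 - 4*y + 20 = (y + 2)*(y^2 - 7*y + 10) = (y - 2)*(y + 2)*(y - 5)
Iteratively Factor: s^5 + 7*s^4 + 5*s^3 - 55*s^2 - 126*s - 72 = (s + 4)*(s^4 + 3*s^3 - 7*s^2 - 27*s - 18) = (s - 3)*(s + 4)*(s^3 + 6*s^2 + 11*s + 6) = (s - 3)*(s + 1)*(s + 4)*(s^2 + 5*s + 6) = (s - 3)*(s + 1)*(s + 2)*(s + 4)*(s + 3)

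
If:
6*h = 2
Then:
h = 1/3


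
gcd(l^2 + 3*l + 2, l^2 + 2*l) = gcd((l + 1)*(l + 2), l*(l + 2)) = l + 2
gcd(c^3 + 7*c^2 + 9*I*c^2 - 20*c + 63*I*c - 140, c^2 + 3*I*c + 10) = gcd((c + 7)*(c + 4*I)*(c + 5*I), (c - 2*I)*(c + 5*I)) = c + 5*I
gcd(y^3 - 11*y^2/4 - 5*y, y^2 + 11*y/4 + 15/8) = y + 5/4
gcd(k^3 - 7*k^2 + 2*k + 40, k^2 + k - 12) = 1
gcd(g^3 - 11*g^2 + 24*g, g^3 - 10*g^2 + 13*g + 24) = g^2 - 11*g + 24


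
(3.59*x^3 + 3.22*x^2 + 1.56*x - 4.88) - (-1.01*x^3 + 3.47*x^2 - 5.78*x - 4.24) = 4.6*x^3 - 0.25*x^2 + 7.34*x - 0.64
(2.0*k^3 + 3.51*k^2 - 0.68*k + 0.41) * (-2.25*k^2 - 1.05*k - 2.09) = -4.5*k^5 - 9.9975*k^4 - 6.3355*k^3 - 7.5444*k^2 + 0.9907*k - 0.8569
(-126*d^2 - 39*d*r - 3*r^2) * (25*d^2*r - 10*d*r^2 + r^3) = -3150*d^4*r + 285*d^3*r^2 + 189*d^2*r^3 - 9*d*r^4 - 3*r^5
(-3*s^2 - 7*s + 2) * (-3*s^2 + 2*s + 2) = 9*s^4 + 15*s^3 - 26*s^2 - 10*s + 4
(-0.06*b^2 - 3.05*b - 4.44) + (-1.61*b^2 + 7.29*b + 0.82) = -1.67*b^2 + 4.24*b - 3.62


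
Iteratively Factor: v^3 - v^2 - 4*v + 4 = (v - 2)*(v^2 + v - 2) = (v - 2)*(v + 2)*(v - 1)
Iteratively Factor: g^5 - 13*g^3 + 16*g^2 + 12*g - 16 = (g - 2)*(g^4 + 2*g^3 - 9*g^2 - 2*g + 8) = (g - 2)^2*(g^3 + 4*g^2 - g - 4) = (g - 2)^2*(g + 1)*(g^2 + 3*g - 4) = (g - 2)^2*(g + 1)*(g + 4)*(g - 1)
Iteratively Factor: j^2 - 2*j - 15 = (j - 5)*(j + 3)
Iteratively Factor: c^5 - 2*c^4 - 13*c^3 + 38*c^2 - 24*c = (c)*(c^4 - 2*c^3 - 13*c^2 + 38*c - 24) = c*(c - 3)*(c^3 + c^2 - 10*c + 8) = c*(c - 3)*(c - 1)*(c^2 + 2*c - 8) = c*(c - 3)*(c - 2)*(c - 1)*(c + 4)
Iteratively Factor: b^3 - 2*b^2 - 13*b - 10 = (b - 5)*(b^2 + 3*b + 2) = (b - 5)*(b + 2)*(b + 1)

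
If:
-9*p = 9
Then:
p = -1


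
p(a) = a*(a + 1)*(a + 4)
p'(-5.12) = 31.44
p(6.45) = 502.15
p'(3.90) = 88.63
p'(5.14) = 134.66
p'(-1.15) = -3.53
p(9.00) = 1170.00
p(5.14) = 288.45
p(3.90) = 150.97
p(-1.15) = 0.49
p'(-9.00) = 157.00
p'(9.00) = 337.00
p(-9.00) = -360.00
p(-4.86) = -16.13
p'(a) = a*(a + 1) + a*(a + 4) + (a + 1)*(a + 4)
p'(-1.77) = -4.30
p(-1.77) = 3.04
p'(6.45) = 193.31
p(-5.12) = -23.63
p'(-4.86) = 26.26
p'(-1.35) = -4.03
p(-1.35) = 1.25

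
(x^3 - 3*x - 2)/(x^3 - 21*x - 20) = (x^2 - x - 2)/(x^2 - x - 20)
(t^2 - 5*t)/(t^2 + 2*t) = (t - 5)/(t + 2)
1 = 1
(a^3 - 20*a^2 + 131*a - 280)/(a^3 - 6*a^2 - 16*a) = (a^2 - 12*a + 35)/(a*(a + 2))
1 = 1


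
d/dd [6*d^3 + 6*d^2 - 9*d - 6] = 18*d^2 + 12*d - 9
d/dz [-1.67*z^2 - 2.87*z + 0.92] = -3.34*z - 2.87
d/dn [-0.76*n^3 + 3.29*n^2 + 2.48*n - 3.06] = -2.28*n^2 + 6.58*n + 2.48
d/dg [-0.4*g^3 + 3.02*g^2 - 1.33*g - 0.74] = -1.2*g^2 + 6.04*g - 1.33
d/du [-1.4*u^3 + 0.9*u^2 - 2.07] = u*(1.8 - 4.2*u)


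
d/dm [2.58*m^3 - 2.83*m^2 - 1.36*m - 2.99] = 7.74*m^2 - 5.66*m - 1.36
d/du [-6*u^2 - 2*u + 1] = -12*u - 2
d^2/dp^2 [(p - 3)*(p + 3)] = 2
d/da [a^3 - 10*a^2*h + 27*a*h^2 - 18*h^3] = 3*a^2 - 20*a*h + 27*h^2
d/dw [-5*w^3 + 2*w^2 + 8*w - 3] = -15*w^2 + 4*w + 8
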